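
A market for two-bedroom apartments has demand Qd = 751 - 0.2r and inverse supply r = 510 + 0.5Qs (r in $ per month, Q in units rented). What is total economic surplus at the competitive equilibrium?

In direct form, Qs = -1020 + 2r.
At equilibrium Qd = Qs, so 751 - 0.2r = -1020 + 2r; collecting terms, 1771 = 2.2r and r* = 805.
Plugging r* into demand: Q* = 751 - 0.2(805) = 590.
Demand choke price = 3755; supply choke price = 510. CS = ½(3755 - 805)(590) = 870250; PS = ½(805 - 510)(590) = 87025. Total surplus = 957275.

Total surplus = 957275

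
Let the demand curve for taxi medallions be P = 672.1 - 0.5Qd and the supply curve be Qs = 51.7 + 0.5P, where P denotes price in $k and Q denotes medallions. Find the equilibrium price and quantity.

Rewriting in direct form: Qd = 1344.2 - 2P.
Equating demand and supply, 1344.2 - 2P = 51.7 + 0.5P gives 2.5P = 1292.5, so P* = 517.
Plugging P* into demand: Q* = 1344.2 - 2(517) = 310.2.

P* = 517, Q* = 310.2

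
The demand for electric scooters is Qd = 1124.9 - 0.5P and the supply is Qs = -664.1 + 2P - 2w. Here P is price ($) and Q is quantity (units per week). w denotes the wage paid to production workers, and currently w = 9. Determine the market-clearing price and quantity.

With w = 9, supply is Qs = -682.1 + 2P.
At equilibrium Qd = Qs, so 1124.9 - 0.5P = -682.1 + 2P; collecting terms, 1807 = 2.5P and P* = 722.8.
Then Q* = 1124.9 - 0.5(722.8) = 763.5.

P* = 722.8, Q* = 763.5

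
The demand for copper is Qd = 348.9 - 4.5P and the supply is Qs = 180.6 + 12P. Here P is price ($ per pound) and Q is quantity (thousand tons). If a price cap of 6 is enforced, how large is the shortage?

With P fixed at 6, quantity demanded is 321.9 and quantity supplied is 252.6.
Shortage = Qd - Qs = 321.9 - 252.6 = 69.3.

Shortage = 69.3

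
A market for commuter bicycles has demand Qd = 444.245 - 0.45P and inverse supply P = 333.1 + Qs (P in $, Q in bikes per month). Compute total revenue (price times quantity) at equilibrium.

Total revenue = 108828.3

Solving each curve for Q: Qs = -333.1 + P.
Equating demand and supply, 444.245 - 0.45P = -333.1 + P gives 1.45P = 777.345, so P* = 536.1.
Plugging P* into demand: Q* = 444.245 - 0.45(536.1) = 203.
Total revenue = P* × Q* = 536.1 × 203 = 108828.3.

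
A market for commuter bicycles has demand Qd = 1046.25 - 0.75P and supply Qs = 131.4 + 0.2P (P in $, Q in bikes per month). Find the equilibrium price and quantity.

P* = 963, Q* = 324

The market clears where 1046.25 - 0.75P = 131.4 + 0.2P. Rearranging, 0.95P = 914.85, hence P* = 963.
Substitute back: Q* = 1046.25 - 0.75(963) = 324.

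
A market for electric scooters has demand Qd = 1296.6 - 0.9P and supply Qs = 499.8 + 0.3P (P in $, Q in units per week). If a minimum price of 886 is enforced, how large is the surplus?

With P fixed at 886, quantity demanded is 499.2 and quantity supplied is 765.6.
Surplus = Qs - Qd = 765.6 - 499.2 = 266.4.

Surplus = 266.4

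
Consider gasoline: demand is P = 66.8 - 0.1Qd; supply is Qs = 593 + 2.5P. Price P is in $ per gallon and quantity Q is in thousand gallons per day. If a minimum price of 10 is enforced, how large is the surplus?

In direct form, Qd = 668 - 10P.
Evaluating both curves at the floor price 10 gives Qd = 568, Qs = 618.
Surplus = Qs - Qd = 618 - 568 = 50.

Surplus = 50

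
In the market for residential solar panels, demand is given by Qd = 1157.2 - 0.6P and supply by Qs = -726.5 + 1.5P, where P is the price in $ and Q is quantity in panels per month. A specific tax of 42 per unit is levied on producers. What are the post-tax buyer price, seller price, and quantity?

P_b = 927, P_s = 885, Q = 601

The tax drives a wedge P_b - P_s = 42. Substituting P_s = P_b - 42 into supply: Qs = -789.5 + 1.5P_b.
Set Qd = Qs: 1157.2 - 0.6P_b = -789.5 + 1.5P_b, so 1946.7 = 2.1P_b and P_b = 927.
Then P_s = 927 - 42 = 885 and Q = 1157.2 - 0.6(927) = 601.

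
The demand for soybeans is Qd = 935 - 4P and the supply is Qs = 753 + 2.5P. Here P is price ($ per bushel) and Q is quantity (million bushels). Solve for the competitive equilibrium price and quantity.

P* = 28, Q* = 823

The market clears where 935 - 4P = 753 + 2.5P. Rearranging, 6.5P = 182, hence P* = 28.
Plugging P* into demand: Q* = 935 - 4(28) = 823.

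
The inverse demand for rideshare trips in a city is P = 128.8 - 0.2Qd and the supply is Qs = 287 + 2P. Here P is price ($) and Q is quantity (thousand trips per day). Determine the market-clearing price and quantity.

P* = 51, Q* = 389

In direct form, Qd = 644 - 5P.
Equating demand and supply, 644 - 5P = 287 + 2P gives 7P = 357, so P* = 51.
Plugging P* into demand: Q* = 644 - 5(51) = 389.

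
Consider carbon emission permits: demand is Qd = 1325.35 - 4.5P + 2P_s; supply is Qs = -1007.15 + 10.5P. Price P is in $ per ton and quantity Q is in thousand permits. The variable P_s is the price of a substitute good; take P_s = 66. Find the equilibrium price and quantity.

With P_s = 66, demand is Qd = 1457.35 - 4.5P.
Equating demand and supply, 1457.35 - 4.5P = -1007.15 + 10.5P gives 15P = 2464.5, so P* = 164.3.
Substitute back: Q* = 1457.35 - 4.5(164.3) = 718.

P* = 164.3, Q* = 718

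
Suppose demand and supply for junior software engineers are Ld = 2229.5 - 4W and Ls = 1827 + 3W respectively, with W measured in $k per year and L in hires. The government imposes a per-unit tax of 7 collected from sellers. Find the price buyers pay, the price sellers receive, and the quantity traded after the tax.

Sellers keep W_s = W_b - 7 per unit, so supply in terms of the buyer price is Ls = 1806 + 3W_b.
Market clearing requires 2229.5 - 4W_b = 1806 + 3W_b; hence 423.5 = 7W_b and W_b = 60.5.
Then W_s = 60.5 - 7 = 53.5 and L = 2229.5 - 4(60.5) = 1987.5.

W_b = 60.5, W_s = 53.5, L = 1987.5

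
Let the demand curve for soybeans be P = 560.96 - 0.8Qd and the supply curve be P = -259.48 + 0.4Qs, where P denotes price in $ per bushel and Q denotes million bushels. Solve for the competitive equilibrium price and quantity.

Solving each curve for Q: Qd = 701.2 - 1.25P and Qs = 648.7 + 2.5P.
At equilibrium Qd = Qs, so 701.2 - 1.25P = 648.7 + 2.5P; collecting terms, 52.5 = 3.75P and P* = 14.
Plugging P* into demand: Q* = 701.2 - 1.25(14) = 683.7.

P* = 14, Q* = 683.7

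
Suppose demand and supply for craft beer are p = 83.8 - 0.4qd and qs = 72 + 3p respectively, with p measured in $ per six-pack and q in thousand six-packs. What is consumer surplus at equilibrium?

Consumer surplus = 4321.8

Inverting to quantity form: qd = 209.5 - 2.5p.
Set qd = qs: 209.5 - 2.5p = 72 + 3p, so 137.5 = 5.5p and p* = 25.
Plugging p* into demand: q* = 209.5 - 2.5(25) = 147.
Demand choke price (qd = 0): p = 209.5/2.5 = 83.8. Consumer surplus = ½ × (83.8 - 25) × 147 = 4321.8.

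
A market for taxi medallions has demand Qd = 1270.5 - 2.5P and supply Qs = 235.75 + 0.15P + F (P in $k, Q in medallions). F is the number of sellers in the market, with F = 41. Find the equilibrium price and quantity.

P* = 375, Q* = 333

With F = 41, supply is Qs = 276.75 + 0.15P.
Equating demand and supply, 1270.5 - 2.5P = 276.75 + 0.15P gives 2.65P = 993.75, so P* = 375.
Plugging P* into demand: Q* = 1270.5 - 2.5(375) = 333.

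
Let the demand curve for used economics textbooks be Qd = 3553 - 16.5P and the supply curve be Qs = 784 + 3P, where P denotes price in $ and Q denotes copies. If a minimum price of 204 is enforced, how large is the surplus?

Surplus = 1209

At P = 204: Qd = 187 and Qs = 1396.
Surplus = Qs - Qd = 1396 - 187 = 1209.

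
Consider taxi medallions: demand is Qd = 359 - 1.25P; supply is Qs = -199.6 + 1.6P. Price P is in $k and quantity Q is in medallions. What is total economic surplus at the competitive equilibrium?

Total surplus = 9259.65

Equating demand and supply, 359 - 1.25P = -199.6 + 1.6P gives 2.85P = 558.6, so P* = 196.
From the demand curve, Q* = 359 - 1.25(196) = 114.
Demand choke price = 287.2; supply choke price = 124.75. CS = ½(287.2 - 196)(114) = 5198.4; PS = ½(196 - 124.75)(114) = 4061.25. Total surplus = 9259.65.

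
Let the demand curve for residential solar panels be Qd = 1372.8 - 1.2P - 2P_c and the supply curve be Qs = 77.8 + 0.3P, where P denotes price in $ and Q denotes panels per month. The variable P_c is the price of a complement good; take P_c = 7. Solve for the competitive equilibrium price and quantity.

With P_c = 7, demand is Qd = 1358.8 - 1.2P.
The market clears where 1358.8 - 1.2P = 77.8 + 0.3P. Rearranging, 1.5P = 1281, hence P* = 854.
Substitute back: Q* = 1358.8 - 1.2(854) = 334.

P* = 854, Q* = 334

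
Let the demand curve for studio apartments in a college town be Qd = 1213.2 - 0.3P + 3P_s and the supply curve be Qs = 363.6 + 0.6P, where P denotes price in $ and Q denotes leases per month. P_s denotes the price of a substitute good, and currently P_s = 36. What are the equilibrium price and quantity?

With P_s = 36, demand is Qd = 1321.2 - 0.3P.
Equating demand and supply, 1321.2 - 0.3P = 363.6 + 0.6P gives 0.9P = 957.6, so P* = 1064.
Plugging P* into demand: Q* = 1321.2 - 0.3(1064) = 1002.

P* = 1064, Q* = 1002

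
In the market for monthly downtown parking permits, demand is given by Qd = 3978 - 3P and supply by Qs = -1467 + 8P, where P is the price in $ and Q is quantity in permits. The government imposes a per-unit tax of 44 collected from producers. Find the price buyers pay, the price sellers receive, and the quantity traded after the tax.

P_b = 527, P_s = 483, Q = 2397

With a tax of 44 on producers, they supply based on the net price P_s = P_b - 44, so Qs = -1819 + 8P_b.
Equate demand and the shifted supply: 3978 - 3P_b = -1819 + 8P_b, giving 11P_b = 5797, so P_b = 527.
So P_s = 483 and the quantity traded is Q = 3978 - 3(527) = 2397.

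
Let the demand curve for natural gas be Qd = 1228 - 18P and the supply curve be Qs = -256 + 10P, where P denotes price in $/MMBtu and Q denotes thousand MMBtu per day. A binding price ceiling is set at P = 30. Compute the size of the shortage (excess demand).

Shortage = 644

Evaluating both curves at the ceiling price 30 gives Qd = 688, Qs = 44.
Shortage = Qd - Qs = 688 - 44 = 644.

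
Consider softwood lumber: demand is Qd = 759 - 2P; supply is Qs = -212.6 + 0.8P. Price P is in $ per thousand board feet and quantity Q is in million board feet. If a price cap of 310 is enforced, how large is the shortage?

Shortage = 103.6

At P = 310: Qd = 139 and Qs = 35.4.
Shortage = Qd - Qs = 139 - 35.4 = 103.6.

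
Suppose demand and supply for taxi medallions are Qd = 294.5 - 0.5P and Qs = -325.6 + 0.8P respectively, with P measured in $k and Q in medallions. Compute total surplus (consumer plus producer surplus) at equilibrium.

At equilibrium Qd = Qs, so 294.5 - 0.5P = -325.6 + 0.8P; collecting terms, 620.1 = 1.3P and P* = 477.
Then Q* = 294.5 - 0.5(477) = 56.
Demand choke price = 589; supply choke price = 407. CS = ½(589 - 477)(56) = 3136; PS = ½(477 - 407)(56) = 1960. Total surplus = 5096.

Total surplus = 5096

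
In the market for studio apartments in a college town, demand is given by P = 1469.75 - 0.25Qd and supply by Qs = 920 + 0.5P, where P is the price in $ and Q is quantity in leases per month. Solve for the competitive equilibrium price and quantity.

Inverting to quantity form: Qd = 5879 - 4P.
Equating demand and supply, 5879 - 4P = 920 + 0.5P gives 4.5P = 4959, so P* = 1102.
From the demand curve, Q* = 5879 - 4(1102) = 1471.

P* = 1102, Q* = 1471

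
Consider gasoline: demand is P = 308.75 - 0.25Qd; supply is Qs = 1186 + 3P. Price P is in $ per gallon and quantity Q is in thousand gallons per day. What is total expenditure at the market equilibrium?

Inverting to quantity form: Qd = 1235 - 4P.
Set Qd = Qs: 1235 - 4P = 1186 + 3P, so 49 = 7P and P* = 7.
Then Q* = 1235 - 4(7) = 1207.
Total expenditure = P* × Q* = 7 × 1207 = 8449.

Total expenditure = 8449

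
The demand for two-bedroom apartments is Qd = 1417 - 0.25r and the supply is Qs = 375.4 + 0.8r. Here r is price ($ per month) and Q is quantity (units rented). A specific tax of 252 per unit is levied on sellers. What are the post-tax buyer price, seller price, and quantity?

Sellers keep r_s = r_b - 252 per unit, so supply in terms of the buyer price is Qs = 173.8 + 0.8r_b.
Set Qd = Qs: 1417 - 0.25r_b = 173.8 + 0.8r_b, so 1243.2 = 1.05r_b and r_b = 1184.
Then r_s = 1184 - 252 = 932 and Q = 1417 - 0.25(1184) = 1121.

r_b = 1184, r_s = 932, Q = 1121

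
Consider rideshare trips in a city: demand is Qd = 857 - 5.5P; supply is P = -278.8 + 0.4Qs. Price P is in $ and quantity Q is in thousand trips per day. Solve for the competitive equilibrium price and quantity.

In direct form, Qs = 697 + 2.5P.
Set Qd = Qs: 857 - 5.5P = 697 + 2.5P, so 160 = 8P and P* = 20.
Substitute back: Q* = 857 - 5.5(20) = 747.

P* = 20, Q* = 747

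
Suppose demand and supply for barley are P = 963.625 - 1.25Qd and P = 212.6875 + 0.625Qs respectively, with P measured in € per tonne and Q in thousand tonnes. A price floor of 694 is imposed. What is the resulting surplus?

Inverting to quantity form: Qd = 770.9 - 0.8P and Qs = -340.3 + 1.6P.
Evaluating both curves at the floor price 694 gives Qd = 215.7, Qs = 770.1.
Surplus = Qs - Qd = 770.1 - 215.7 = 554.4.

Surplus = 554.4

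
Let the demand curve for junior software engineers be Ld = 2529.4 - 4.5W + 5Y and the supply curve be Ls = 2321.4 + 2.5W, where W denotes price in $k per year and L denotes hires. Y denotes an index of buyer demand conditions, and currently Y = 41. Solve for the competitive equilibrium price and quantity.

W* = 59, L* = 2468.9

With Y = 41, demand is Ld = 2734.4 - 4.5W.
Equating demand and supply, 2734.4 - 4.5W = 2321.4 + 2.5W gives 7W = 413, so W* = 59.
Then L* = 2734.4 - 4.5(59) = 2468.9.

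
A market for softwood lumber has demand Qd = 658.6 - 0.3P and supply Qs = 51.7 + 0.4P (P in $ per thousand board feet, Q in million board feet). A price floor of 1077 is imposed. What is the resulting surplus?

Surplus = 147

At P = 1077: Qd = 335.5 and Qs = 482.5.
Surplus = Qs - Qd = 482.5 - 335.5 = 147.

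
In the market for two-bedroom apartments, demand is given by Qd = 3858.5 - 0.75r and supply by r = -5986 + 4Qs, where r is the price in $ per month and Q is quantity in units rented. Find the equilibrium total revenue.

Total revenue = 4929494

Rewriting in direct form: Qs = 1496.5 + 0.25r.
At equilibrium Qd = Qs, so 3858.5 - 0.75r = 1496.5 + 0.25r; collecting terms, 2362 = r and r* = 2362.
Substitute back: Q* = 3858.5 - 0.75(2362) = 2087.
Total revenue = r* × Q* = 2362 × 2087 = 4929494.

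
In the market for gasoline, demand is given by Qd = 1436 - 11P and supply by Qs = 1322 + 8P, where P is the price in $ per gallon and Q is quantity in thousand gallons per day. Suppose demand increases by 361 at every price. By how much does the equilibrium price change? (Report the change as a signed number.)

ΔP = 19

At equilibrium Qd = Qs, so 1436 - 11P = 1322 + 8P; collecting terms, 114 = 19P and P* = 6.
Substitute back: Q* = 1436 - 11(6) = 1370.
After the shift, demand is Qd = 1797 - 11P.
The new intersection has 475 = 19P, i.e. P = 25, Q = 1522.
ΔP = 25 - 6 = 19.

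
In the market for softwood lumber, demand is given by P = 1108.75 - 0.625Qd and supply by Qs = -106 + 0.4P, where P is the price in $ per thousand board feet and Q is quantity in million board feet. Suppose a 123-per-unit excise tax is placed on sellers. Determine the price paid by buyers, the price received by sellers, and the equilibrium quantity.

P_b = 964.6, P_s = 841.6, Q = 230.64

In direct form, Qd = 1774 - 1.6P.
The tax drives a wedge P_b - P_s = 123. Substituting P_s = P_b - 123 into supply: Qs = -155.2 + 0.4P_b.
Market clearing requires 1774 - 1.6P_b = -155.2 + 0.4P_b; hence 1929.2 = 2P_b and P_b = 964.6.
So P_s = 841.6 and the quantity traded is Q = 1774 - 1.6(964.6) = 230.64.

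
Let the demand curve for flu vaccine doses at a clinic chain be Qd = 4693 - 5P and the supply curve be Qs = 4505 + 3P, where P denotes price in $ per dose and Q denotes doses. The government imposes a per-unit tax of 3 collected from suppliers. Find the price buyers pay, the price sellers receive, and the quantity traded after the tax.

P_b = 24.625, P_s = 21.625, Q = 4569.875

Suppliers keep P_s = P_b - 3 per unit, so supply in terms of the buyer price is Qs = 4496 + 3P_b.
Set Qd = Qs: 4693 - 5P_b = 4496 + 3P_b, so 197 = 8P_b and P_b = 24.625.
Then P_s = 24.625 - 3 = 21.625 and Q = 4693 - 5(24.625) = 4569.875.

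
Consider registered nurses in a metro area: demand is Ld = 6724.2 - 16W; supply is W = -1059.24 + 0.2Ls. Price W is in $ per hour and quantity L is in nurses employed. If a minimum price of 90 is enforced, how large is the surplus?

Surplus = 462

In direct form, Ls = 5296.2 + 5W.
At W = 90: Ld = 5284.2 and Ls = 5746.2.
Surplus = Ls - Ld = 5746.2 - 5284.2 = 462.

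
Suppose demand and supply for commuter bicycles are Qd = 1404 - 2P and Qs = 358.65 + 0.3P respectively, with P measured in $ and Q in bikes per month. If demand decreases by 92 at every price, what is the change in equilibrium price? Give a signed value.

Equating demand and supply, 1404 - 2P = 358.65 + 0.3P gives 2.3P = 1045.35, so P* = 454.5.
Plugging P* into demand: Q* = 1404 - 2(454.5) = 495.
After the shift, demand is Qd = 1312 - 2P.
Re-solving, 2.3P = 953.35 gives P = 414.5 and Q = 483.
ΔP = 414.5 - 454.5 = -40.

ΔP = -40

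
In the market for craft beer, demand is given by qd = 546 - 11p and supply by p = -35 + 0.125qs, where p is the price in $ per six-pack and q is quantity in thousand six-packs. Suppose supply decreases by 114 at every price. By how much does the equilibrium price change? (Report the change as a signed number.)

In direct form, qs = 280 + 8p.
The market clears where 546 - 11p = 280 + 8p. Rearranging, 19p = 266, hence p* = 14.
Plugging p* into demand: q* = 546 - 11(14) = 392.
After the shift, supply is qs = 166 + 8p.
The new intersection has 380 = 19p, i.e. p = 20, q = 326.
Δp = 20 - 14 = 6.

Δp = 6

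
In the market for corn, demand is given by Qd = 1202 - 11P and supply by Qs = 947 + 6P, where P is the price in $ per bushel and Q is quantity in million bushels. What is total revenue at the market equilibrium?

Total revenue = 15555

Equating demand and supply, 1202 - 11P = 947 + 6P gives 17P = 255, so P* = 15.
Plugging P* into demand: Q* = 1202 - 11(15) = 1037.
Total revenue = P* × Q* = 15 × 1037 = 15555.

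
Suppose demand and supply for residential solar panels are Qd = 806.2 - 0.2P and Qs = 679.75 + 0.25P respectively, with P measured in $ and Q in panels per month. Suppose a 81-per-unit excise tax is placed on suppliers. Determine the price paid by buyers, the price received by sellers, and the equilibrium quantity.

P_b = 326, P_s = 245, Q = 741

With a tax of 81 on suppliers, they supply based on the net price P_s = P_b - 81, so Qs = 659.5 + 0.25P_b.
Market clearing requires 806.2 - 0.2P_b = 659.5 + 0.25P_b; hence 146.7 = 0.45P_b and P_b = 326.
So P_s = 245 and the quantity traded is Q = 806.2 - 0.2(326) = 741.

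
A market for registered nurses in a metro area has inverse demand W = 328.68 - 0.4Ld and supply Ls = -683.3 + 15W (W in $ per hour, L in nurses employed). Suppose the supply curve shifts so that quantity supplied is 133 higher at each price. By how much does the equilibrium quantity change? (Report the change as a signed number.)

ΔL = 19

In direct form, Ld = 821.7 - 2.5W.
At equilibrium Ld = Ls, so 821.7 - 2.5W = -683.3 + 15W; collecting terms, 1505 = 17.5W and W* = 86.
Then L* = 821.7 - 2.5(86) = 606.7.
After the shift, supply is Ls = -550.3 + 15W.
The new intersection has 1372 = 17.5W, i.e. W = 78.4, L = 625.7.
ΔL = 625.7 - 606.7 = 19.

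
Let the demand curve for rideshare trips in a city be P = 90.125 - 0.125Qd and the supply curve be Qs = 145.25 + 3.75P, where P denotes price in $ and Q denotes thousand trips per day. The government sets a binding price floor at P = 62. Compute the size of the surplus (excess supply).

Surplus = 152.75

Inverting to quantity form: Qd = 721 - 8P.
Evaluating both curves at the floor price 62 gives Qd = 225, Qs = 377.75.
Surplus = Qs - Qd = 377.75 - 225 = 152.75.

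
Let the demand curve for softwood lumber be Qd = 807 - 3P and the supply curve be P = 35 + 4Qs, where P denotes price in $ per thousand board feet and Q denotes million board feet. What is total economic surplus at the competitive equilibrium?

Total surplus = 6318

Rewriting in direct form: Qs = -8.75 + 0.25P.
At equilibrium Qd = Qs, so 807 - 3P = -8.75 + 0.25P; collecting terms, 815.75 = 3.25P and P* = 251.
Plugging P* into demand: Q* = 807 - 3(251) = 54.
Demand choke price = 269; supply choke price = 35. CS = ½(269 - 251)(54) = 486; PS = ½(251 - 35)(54) = 5832. Total surplus = 6318.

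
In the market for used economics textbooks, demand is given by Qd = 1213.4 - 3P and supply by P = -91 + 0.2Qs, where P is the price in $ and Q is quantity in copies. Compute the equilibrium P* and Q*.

In direct form, Qs = 455 + 5P.
Set Qd = Qs: 1213.4 - 3P = 455 + 5P, so 758.4 = 8P and P* = 94.8.
Plugging P* into demand: Q* = 1213.4 - 3(94.8) = 929.

P* = 94.8, Q* = 929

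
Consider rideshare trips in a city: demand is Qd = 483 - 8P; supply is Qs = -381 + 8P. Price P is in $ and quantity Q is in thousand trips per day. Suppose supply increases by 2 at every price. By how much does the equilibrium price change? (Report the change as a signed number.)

The market clears where 483 - 8P = -381 + 8P. Rearranging, 16P = 864, hence P* = 54.
Substitute back: Q* = 483 - 8(54) = 51.
After the shift, supply is Qs = -379 + 8P.
The new intersection has 862 = 16P, i.e. P = 53.875, Q = 52.
ΔP = 53.875 - 54 = -0.125.

ΔP = -0.125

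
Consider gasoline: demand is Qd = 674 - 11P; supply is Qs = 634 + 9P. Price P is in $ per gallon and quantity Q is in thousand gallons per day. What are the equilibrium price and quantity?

Equating demand and supply, 674 - 11P = 634 + 9P gives 20P = 40, so P* = 2.
Then Q* = 674 - 11(2) = 652.

P* = 2, Q* = 652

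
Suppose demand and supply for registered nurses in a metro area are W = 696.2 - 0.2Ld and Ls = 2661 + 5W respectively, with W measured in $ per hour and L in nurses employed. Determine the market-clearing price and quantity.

Inverting to quantity form: Ld = 3481 - 5W.
At equilibrium Ld = Ls, so 3481 - 5W = 2661 + 5W; collecting terms, 820 = 10W and W* = 82.
Plugging W* into demand: L* = 3481 - 5(82) = 3071.

W* = 82, L* = 3071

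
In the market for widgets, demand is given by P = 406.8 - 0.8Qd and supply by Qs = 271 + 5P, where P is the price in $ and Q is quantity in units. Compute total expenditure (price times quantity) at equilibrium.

Solving each curve for Q: Qd = 508.5 - 1.25P.
The market clears where 508.5 - 1.25P = 271 + 5P. Rearranging, 6.25P = 237.5, hence P* = 38.
Substitute back: Q* = 508.5 - 1.25(38) = 461.
Total expenditure = P* × Q* = 38 × 461 = 17518.

Total expenditure = 17518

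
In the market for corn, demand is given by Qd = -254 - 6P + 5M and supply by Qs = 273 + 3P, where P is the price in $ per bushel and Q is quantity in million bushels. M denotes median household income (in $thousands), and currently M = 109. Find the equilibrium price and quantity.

P* = 2, Q* = 279

With M = 109, demand is Qd = 291 - 6P.
At equilibrium Qd = Qs, so 291 - 6P = 273 + 3P; collecting terms, 18 = 9P and P* = 2.
Substitute back: Q* = 291 - 6(2) = 279.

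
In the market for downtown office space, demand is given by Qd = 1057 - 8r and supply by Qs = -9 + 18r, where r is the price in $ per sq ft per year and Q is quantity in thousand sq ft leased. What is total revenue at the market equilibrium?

Total revenue = 29889

Equating demand and supply, 1057 - 8r = -9 + 18r gives 26r = 1066, so r* = 41.
Substitute back: Q* = 1057 - 8(41) = 729.
Total revenue = r* × Q* = 41 × 729 = 29889.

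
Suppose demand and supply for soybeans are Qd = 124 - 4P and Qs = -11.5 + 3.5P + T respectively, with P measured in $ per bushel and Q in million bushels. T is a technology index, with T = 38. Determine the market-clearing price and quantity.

With T = 38, supply is Qs = 26.5 + 3.5P.
At equilibrium Qd = Qs, so 124 - 4P = 26.5 + 3.5P; collecting terms, 97.5 = 7.5P and P* = 13.
Substitute back: Q* = 124 - 4(13) = 72.

P* = 13, Q* = 72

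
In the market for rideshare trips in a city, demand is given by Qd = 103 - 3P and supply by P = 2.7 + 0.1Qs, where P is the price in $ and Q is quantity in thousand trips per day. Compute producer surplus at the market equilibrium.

Producer surplus = 266.45

Inverting to quantity form: Qs = -27 + 10P.
At equilibrium Qd = Qs, so 103 - 3P = -27 + 10P; collecting terms, 130 = 13P and P* = 10.
Then Q* = 103 - 3(10) = 73.
Supply choke price (Qs = 0): P = 2.7. Producer surplus = ½ × (10 - 2.7) × 73 = 266.45.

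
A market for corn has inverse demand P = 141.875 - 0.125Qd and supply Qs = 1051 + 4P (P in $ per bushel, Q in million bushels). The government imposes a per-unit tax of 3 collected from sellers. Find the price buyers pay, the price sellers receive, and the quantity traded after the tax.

P_b = 8, P_s = 5, Q = 1071

Solving each curve for Q: Qd = 1135 - 8P.
The tax drives a wedge P_b - P_s = 3. Substituting P_s = P_b - 3 into supply: Qs = 1039 + 4P_b.
Set Qd = Qs: 1135 - 8P_b = 1039 + 4P_b, so 96 = 12P_b and P_b = 8.
Then P_s = 8 - 3 = 5 and Q = 1135 - 8(8) = 1071.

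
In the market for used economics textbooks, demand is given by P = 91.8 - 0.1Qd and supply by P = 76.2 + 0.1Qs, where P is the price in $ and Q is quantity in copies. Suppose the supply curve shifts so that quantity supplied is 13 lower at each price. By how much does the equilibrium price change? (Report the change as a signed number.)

ΔP = 0.65

Rewriting in direct form: Qd = 918 - 10P and Qs = -762 + 10P.
At equilibrium Qd = Qs, so 918 - 10P = -762 + 10P; collecting terms, 1680 = 20P and P* = 84.
Plugging P* into demand: Q* = 918 - 10(84) = 78.
After the shift, supply is Qs = -775 + 10P.
Re-solving, 20P = 1693 gives P = 84.65 and Q = 71.5.
ΔP = 84.65 - 84 = 0.65.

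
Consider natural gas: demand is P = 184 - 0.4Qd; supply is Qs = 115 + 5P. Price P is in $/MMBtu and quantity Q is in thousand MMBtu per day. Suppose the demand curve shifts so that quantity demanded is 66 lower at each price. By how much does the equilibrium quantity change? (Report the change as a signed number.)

ΔQ = -44

Rewriting in direct form: Qd = 460 - 2.5P.
The market clears where 460 - 2.5P = 115 + 5P. Rearranging, 7.5P = 345, hence P* = 46.
Plugging P* into demand: Q* = 460 - 2.5(46) = 345.
After the shift, demand is Qd = 394 - 2.5P.
New equilibrium: 279 = 7.5P, so P = 37.2 and Q = 301.
ΔQ = 301 - 345 = -44.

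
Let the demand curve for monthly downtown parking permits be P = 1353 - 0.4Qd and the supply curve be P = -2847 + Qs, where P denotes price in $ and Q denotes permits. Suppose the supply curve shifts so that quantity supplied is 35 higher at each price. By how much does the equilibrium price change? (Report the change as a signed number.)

ΔP = -10

Solving each curve for Q: Qd = 3382.5 - 2.5P and Qs = 2847 + P.
Set Qd = Qs: 3382.5 - 2.5P = 2847 + P, so 535.5 = 3.5P and P* = 153.
Then Q* = 3382.5 - 2.5(153) = 3000.
After the shift, supply is Qs = 2882 + P.
Re-solving, 3.5P = 500.5 gives P = 143 and Q = 3025.
ΔP = 143 - 153 = -10.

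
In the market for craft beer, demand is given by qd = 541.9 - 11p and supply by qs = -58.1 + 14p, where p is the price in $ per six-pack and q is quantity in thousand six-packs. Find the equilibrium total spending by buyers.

Total spending by buyers = 6669.6

Set qd = qs: 541.9 - 11p = -58.1 + 14p, so 600 = 25p and p* = 24.
Substitute back: q* = 541.9 - 11(24) = 277.9.
Total spending by buyers = p* × q* = 24 × 277.9 = 6669.6.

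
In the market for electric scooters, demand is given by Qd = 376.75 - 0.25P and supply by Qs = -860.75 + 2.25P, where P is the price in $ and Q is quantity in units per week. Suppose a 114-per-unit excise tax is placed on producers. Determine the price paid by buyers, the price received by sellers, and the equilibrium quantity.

Producers keep P_s = P_b - 114 per unit, so supply in terms of the buyer price is Qs = -1117.25 + 2.25P_b.
Set Qd = Qs: 376.75 - 0.25P_b = -1117.25 + 2.25P_b, so 1494 = 2.5P_b and P_b = 597.6.
Then P_s = 597.6 - 114 = 483.6 and Q = 376.75 - 0.25(597.6) = 227.35.

P_b = 597.6, P_s = 483.6, Q = 227.35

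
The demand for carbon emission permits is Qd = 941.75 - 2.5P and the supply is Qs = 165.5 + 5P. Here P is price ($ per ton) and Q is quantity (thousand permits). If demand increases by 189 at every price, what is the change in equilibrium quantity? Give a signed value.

Equating demand and supply, 941.75 - 2.5P = 165.5 + 5P gives 7.5P = 776.25, so P* = 103.5.
Then Q* = 941.75 - 2.5(103.5) = 683.
After the shift, demand is Qd = 1130.75 - 2.5P.
Re-solving, 7.5P = 965.25 gives P = 128.7 and Q = 809.
ΔQ = 809 - 683 = 126.

ΔQ = 126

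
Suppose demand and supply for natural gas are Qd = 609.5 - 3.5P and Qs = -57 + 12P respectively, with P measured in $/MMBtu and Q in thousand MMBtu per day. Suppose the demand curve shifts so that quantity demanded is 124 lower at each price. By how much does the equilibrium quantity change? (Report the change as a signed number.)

ΔQ = -96

At equilibrium Qd = Qs, so 609.5 - 3.5P = -57 + 12P; collecting terms, 666.5 = 15.5P and P* = 43.
From the demand curve, Q* = 609.5 - 3.5(43) = 459.
After the shift, demand is Qd = 485.5 - 3.5P.
Re-solving, 15.5P = 542.5 gives P = 35 and Q = 363.
ΔQ = 363 - 459 = -96.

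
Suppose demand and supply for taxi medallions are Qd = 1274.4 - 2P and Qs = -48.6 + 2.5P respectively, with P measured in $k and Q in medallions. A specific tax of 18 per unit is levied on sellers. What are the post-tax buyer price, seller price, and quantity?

Sellers keep P_s = P_b - 18 per unit, so supply in terms of the buyer price is Qs = -93.6 + 2.5P_b.
Set Qd = Qs: 1274.4 - 2P_b = -93.6 + 2.5P_b, so 1368 = 4.5P_b and P_b = 304.
Then P_s = 304 - 18 = 286 and Q = 1274.4 - 2(304) = 666.4.

P_b = 304, P_s = 286, Q = 666.4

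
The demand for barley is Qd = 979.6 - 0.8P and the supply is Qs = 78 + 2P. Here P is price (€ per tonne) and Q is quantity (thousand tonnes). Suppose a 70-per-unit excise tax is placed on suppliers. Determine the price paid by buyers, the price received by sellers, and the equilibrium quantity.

The tax drives a wedge P_b - P_s = 70. Substituting P_s = P_b - 70 into supply: Qs = -62 + 2P_b.
Equate demand and the shifted supply: 979.6 - 0.8P_b = -62 + 2P_b, giving 2.8P_b = 1041.6, so P_b = 372.
Then P_s = 372 - 70 = 302 and Q = 979.6 - 0.8(372) = 682.

P_b = 372, P_s = 302, Q = 682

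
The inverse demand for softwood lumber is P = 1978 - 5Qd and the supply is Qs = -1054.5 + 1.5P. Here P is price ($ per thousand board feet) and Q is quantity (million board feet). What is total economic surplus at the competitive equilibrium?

Total surplus = 143437.5

Rewriting in direct form: Qd = 395.6 - 0.2P.
At equilibrium Qd = Qs, so 395.6 - 0.2P = -1054.5 + 1.5P; collecting terms, 1450.1 = 1.7P and P* = 853.
Then Q* = 395.6 - 0.2(853) = 225.
Demand choke price = 1978; supply choke price = 703. CS = ½(1978 - 853)(225) = 126562.5; PS = ½(853 - 703)(225) = 16875. Total surplus = 143437.5.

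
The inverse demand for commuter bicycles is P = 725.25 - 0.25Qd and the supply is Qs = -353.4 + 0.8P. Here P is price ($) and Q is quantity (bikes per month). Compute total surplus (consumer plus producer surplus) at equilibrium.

Total surplus = 26790.75

Rewriting in direct form: Qd = 2901 - 4P.
The market clears where 2901 - 4P = -353.4 + 0.8P. Rearranging, 4.8P = 3254.4, hence P* = 678.
Substitute back: Q* = 2901 - 4(678) = 189.
Demand choke price = 725.25; supply choke price = 441.75. CS = ½(725.25 - 678)(189) = 4465.125; PS = ½(678 - 441.75)(189) = 22325.625. Total surplus = 26790.75.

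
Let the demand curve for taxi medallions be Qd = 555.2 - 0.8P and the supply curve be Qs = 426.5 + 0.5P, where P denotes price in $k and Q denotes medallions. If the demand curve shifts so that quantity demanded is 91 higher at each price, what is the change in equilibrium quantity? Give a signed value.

ΔQ = 35

At equilibrium Qd = Qs, so 555.2 - 0.8P = 426.5 + 0.5P; collecting terms, 128.7 = 1.3P and P* = 99.
Then Q* = 555.2 - 0.8(99) = 476.
After the shift, demand is Qd = 646.2 - 0.8P.
New equilibrium: 219.7 = 1.3P, so P = 169 and Q = 511.
ΔQ = 511 - 476 = 35.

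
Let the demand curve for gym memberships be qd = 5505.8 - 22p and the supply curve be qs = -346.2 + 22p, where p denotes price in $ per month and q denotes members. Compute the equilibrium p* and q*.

p* = 133, q* = 2579.8

Set qd = qs: 5505.8 - 22p = -346.2 + 22p, so 5852 = 44p and p* = 133.
Then q* = 5505.8 - 22(133) = 2579.8.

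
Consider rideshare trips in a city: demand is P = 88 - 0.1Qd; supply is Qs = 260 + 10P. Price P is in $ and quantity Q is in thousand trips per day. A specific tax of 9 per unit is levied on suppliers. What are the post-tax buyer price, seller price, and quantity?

Rewriting in direct form: Qd = 880 - 10P.
Suppliers keep P_s = P_b - 9 per unit, so supply in terms of the buyer price is Qs = 170 + 10P_b.
Market clearing requires 880 - 10P_b = 170 + 10P_b; hence 710 = 20P_b and P_b = 35.5.
So P_s = 26.5 and the quantity traded is Q = 880 - 10(35.5) = 525.

P_b = 35.5, P_s = 26.5, Q = 525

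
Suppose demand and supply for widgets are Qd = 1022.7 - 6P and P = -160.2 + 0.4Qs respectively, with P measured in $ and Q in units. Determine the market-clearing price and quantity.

Solving each curve for Q: Qs = 400.5 + 2.5P.
Set Qd = Qs: 1022.7 - 6P = 400.5 + 2.5P, so 622.2 = 8.5P and P* = 73.2.
Then Q* = 1022.7 - 6(73.2) = 583.5.

P* = 73.2, Q* = 583.5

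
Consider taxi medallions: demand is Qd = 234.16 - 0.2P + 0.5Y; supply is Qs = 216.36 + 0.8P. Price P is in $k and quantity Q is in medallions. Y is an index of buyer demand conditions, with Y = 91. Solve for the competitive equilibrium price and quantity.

With Y = 91, demand is Qd = 279.66 - 0.2P.
Equating demand and supply, 279.66 - 0.2P = 216.36 + 0.8P gives P = 63.3, so P* = 63.3.
Substitute back: Q* = 279.66 - 0.2(63.3) = 267.

P* = 63.3, Q* = 267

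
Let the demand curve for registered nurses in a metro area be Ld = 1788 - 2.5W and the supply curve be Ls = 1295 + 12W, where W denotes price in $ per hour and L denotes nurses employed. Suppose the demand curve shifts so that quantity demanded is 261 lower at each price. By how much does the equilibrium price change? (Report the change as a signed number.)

ΔW = -18

Set Ld = Ls: 1788 - 2.5W = 1295 + 12W, so 493 = 14.5W and W* = 34.
Plugging W* into demand: L* = 1788 - 2.5(34) = 1703.
After the shift, demand is Ld = 1527 - 2.5W.
Re-solving, 14.5W = 232 gives W = 16 and L = 1487.
ΔW = 16 - 34 = -18.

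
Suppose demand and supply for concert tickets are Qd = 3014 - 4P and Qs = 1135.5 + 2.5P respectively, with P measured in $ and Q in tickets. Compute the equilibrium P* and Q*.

The market clears where 3014 - 4P = 1135.5 + 2.5P. Rearranging, 6.5P = 1878.5, hence P* = 289.
Substitute back: Q* = 3014 - 4(289) = 1858.

P* = 289, Q* = 1858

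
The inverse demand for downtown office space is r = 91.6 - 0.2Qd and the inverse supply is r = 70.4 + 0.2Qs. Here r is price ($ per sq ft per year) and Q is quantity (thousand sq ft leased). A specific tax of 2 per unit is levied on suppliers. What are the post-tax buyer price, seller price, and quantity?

In direct form, Qd = 458 - 5r and Qs = -352 + 5r.
With a tax of 2 on suppliers, they supply based on the net price r_s = r_b - 2, so Qs = -362 + 5r_b.
Equate demand and the shifted supply: 458 - 5r_b = -362 + 5r_b, giving 10r_b = 820, so r_b = 82.
Then r_s = 82 - 2 = 80 and Q = 458 - 5(82) = 48.

r_b = 82, r_s = 80, Q = 48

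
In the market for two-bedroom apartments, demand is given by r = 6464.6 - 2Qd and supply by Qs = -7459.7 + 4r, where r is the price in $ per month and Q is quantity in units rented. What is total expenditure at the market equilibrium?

Solving each curve for Q: Qd = 3232.3 - 0.5r.
The market clears where 3232.3 - 0.5r = -7459.7 + 4r. Rearranging, 4.5r = 10692, hence r* = 2376.
Substitute back: Q* = 3232.3 - 0.5(2376) = 2044.3.
Total expenditure = r* × Q* = 2376 × 2044.3 = 4857256.8.

Total expenditure = 4857256.8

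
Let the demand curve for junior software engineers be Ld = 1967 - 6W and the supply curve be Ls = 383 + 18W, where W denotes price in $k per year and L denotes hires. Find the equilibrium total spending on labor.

Equating demand and supply, 1967 - 6W = 383 + 18W gives 24W = 1584, so W* = 66.
From the demand curve, L* = 1967 - 6(66) = 1571.
Total spending on labor = W* × L* = 66 × 1571 = 103686.

Total spending on labor = 103686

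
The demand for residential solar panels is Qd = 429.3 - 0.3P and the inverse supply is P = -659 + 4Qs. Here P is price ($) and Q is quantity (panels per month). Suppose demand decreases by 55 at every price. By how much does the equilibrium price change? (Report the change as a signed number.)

Solving each curve for Q: Qs = 164.75 + 0.25P.
At equilibrium Qd = Qs, so 429.3 - 0.3P = 164.75 + 0.25P; collecting terms, 264.55 = 0.55P and P* = 481.
From the demand curve, Q* = 429.3 - 0.3(481) = 285.
After the shift, demand is Qd = 374.3 - 0.3P.
New equilibrium: 209.55 = 0.55P, so P = 381 and Q = 260.
ΔP = 381 - 481 = -100.

ΔP = -100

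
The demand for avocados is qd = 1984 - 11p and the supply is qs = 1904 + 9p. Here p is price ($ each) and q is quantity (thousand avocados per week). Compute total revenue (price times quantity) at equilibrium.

Total revenue = 7760

At equilibrium qd = qs, so 1984 - 11p = 1904 + 9p; collecting terms, 80 = 20p and p* = 4.
Plugging p* into demand: q* = 1984 - 11(4) = 1940.
Total revenue = p* × q* = 4 × 1940 = 7760.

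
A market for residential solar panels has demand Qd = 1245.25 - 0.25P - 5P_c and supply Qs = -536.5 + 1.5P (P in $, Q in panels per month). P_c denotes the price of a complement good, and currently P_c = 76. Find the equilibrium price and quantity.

P* = 801, Q* = 665

With P_c = 76, demand is Qd = 865.25 - 0.25P.
At equilibrium Qd = Qs, so 865.25 - 0.25P = -536.5 + 1.5P; collecting terms, 1401.75 = 1.75P and P* = 801.
Plugging P* into demand: Q* = 865.25 - 0.25(801) = 665.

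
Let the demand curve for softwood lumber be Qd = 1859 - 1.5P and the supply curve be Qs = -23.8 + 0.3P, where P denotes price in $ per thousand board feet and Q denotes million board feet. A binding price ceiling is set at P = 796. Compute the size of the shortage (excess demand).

Shortage = 450

With P fixed at 796, quantity demanded is 665 and quantity supplied is 215.
Shortage = Qd - Qs = 665 - 215 = 450.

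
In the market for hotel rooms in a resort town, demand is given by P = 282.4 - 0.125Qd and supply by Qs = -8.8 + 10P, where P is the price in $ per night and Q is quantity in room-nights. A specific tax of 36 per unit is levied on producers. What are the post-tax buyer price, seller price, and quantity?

Inverting to quantity form: Qd = 2259.2 - 8P.
The tax drives a wedge P_b - P_s = 36. Substituting P_s = P_b - 36 into supply: Qs = -368.8 + 10P_b.
Set Qd = Qs: 2259.2 - 8P_b = -368.8 + 10P_b, so 2628 = 18P_b and P_b = 146.
So P_s = 110 and the quantity traded is Q = 2259.2 - 8(146) = 1091.2.

P_b = 146, P_s = 110, Q = 1091.2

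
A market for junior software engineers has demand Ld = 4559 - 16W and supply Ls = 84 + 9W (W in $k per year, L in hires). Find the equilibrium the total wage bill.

Equating demand and supply, 4559 - 16W = 84 + 9W gives 25W = 4475, so W* = 179.
Then L* = 4559 - 16(179) = 1695.
The total wage bill = W* × L* = 179 × 1695 = 303405.

The total wage bill = 303405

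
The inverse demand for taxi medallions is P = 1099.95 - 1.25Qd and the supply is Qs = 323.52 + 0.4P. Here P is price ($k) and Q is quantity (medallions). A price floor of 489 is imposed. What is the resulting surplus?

Solving each curve for Q: Qd = 879.96 - 0.8P.
At P = 489: Qd = 488.76 and Qs = 519.12.
Surplus = Qs - Qd = 519.12 - 488.76 = 30.36.

Surplus = 30.36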